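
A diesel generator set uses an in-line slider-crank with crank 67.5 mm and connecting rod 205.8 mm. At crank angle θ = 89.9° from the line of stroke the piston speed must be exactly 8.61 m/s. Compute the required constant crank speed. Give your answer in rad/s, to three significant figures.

For an in-line slider-crank, |v_piston| = rω|sinθ|·[1 + r cosθ/√(L² − r² sin²θ)].
With r = 0.0675 m, L = 0.2058 m, θ = 89.9°: the bracketed kinematic factor |dx/dθ| = 0.067541 m.
ω = v/|dx/dθ| = 8.61/0.067541 = 127.48 rad/s.

127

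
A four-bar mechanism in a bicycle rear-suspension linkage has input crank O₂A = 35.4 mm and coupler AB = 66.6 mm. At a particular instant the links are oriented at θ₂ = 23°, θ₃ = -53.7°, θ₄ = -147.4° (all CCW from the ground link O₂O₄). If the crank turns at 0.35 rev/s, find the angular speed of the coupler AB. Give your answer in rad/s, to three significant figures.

0.195

ω₂ = 2.199 rad/s (from 0.35 rev/s).
Differentiating the loop-closure r₂e^{iθ₂}+r₃e^{iθ₃}=r₁+r₄e^{iθ₄} gives r₂ω₂e^{iθ₂}+r₃ω₃e^{iθ₃}=r₄ω₄e^{iθ₄}.
Eliminating the other unknown: ω₃ = r₂ω₂ sin(θ₄−θ₂) / [r₃ sin(θ₃−θ₄)].
Numerator sine = -0.16677; denominator sine = +0.99792.
Result = 0.0354·2.199·(-0.16677) / (0.0666·(+0.99792)) = -0.19534 rad/s; magnitude 0.19534 rad/s.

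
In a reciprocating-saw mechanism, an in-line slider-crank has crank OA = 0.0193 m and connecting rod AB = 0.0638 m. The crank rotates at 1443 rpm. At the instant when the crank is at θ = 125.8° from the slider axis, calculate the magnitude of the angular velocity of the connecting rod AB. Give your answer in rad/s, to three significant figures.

ω = 151.1 rad/s (converted from 1443 rpm).
The rod makes angle φ with the slider axis where L sinφ = r sinθ; differentiating, L cosφ·φ̇ = r ω cosθ.
L cosφ = √(L² − r² sin²θ) = 0.06185 m.
|ω_rod| = r ω |cosθ| / √(L² − r² sin²θ) = 0.0193·151.1·0.58496/0.06185 = 27.583 rad/s.

27.6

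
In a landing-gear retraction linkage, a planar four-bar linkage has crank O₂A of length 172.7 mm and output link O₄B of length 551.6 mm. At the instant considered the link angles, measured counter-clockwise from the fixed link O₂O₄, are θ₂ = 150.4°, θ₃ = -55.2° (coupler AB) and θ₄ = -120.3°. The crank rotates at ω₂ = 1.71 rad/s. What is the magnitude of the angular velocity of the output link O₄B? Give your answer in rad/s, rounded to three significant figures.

0.255

ω₂ = 1.71 rad/s
Differentiating the loop-closure r₂e^{iθ₂}+r₃e^{iθ₃}=r₁+r₄e^{iθ₄} gives r₂ω₂e^{iθ₂}+r₃ω₃e^{iθ₃}=r₄ω₄e^{iθ₄}.
Eliminating the other unknown: ω₄ = r₂ω₂ sin(θ₂−θ₃) / [r₄ sin(θ₄−θ₃)].
Numerator sine = -0.43209; denominator sine = -0.90704.
Result = 0.1727·1.71·(-0.43209) / (0.5516·(-0.90704)) = +0.25504 rad/s; magnitude 0.25504 rad/s.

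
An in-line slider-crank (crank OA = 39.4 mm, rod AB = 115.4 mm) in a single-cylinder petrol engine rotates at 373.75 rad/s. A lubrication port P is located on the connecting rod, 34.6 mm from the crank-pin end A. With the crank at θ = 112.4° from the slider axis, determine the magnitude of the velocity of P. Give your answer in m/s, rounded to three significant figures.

13.6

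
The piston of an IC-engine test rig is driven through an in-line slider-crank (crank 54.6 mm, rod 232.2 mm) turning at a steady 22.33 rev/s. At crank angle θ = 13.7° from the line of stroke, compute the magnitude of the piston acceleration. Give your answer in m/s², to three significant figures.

ω = 2π·22.3 = 140.3 rad/s
x(θ) = r cosθ + √(L² − r² sin²θ); with ω constant, a = ω²·d²x/dθ².
d²x/dθ² = −r cosθ − r²(cos2θ)/√u − r⁴ sin²2θ/(4u^{3/2}),  u = L² − r² sin²θ = 0.0537496 m².
Substituting r = 0.0546 m, L = 0.2322 m, θ = 13.7°: d²x/dθ² = -0.064501 m.
a = ω²·d²x/dθ² = (140.3)²·(-0.064501) = -1269.7 m/s²;  |a| = 1269.7 m/s².

1270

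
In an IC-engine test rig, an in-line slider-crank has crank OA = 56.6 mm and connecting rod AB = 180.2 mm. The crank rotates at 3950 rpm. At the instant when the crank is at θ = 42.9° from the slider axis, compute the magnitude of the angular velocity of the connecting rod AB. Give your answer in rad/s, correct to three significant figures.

97.4

ω = 413.6 rad/s (converted from 3950 rpm).
The rod makes angle φ with the slider axis where L sinφ = r sinθ; differentiating, L cosφ·φ̇ = r ω cosθ.
L cosφ = √(L² − r² sin²θ) = 0.17603 m.
|ω_rod| = r ω |cosθ| / √(L² − r² sin²θ) = 0.0566·413.6·0.73254/0.17603 = 97.427 rad/s.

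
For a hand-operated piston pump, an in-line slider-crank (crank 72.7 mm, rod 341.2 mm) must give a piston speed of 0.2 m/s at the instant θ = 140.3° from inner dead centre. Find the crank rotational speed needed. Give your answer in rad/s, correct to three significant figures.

For an in-line slider-crank, |v_piston| = rω|sinθ|·[1 + r cosθ/√(L² − r² sin²θ)].
With r = 0.0727 m, L = 0.3412 m, θ = 140.3°: the bracketed kinematic factor |dx/dθ| = 0.038754 m.
ω = v/|dx/dθ| = 0.2/0.038754 = 5.1608 rad/s.

5.16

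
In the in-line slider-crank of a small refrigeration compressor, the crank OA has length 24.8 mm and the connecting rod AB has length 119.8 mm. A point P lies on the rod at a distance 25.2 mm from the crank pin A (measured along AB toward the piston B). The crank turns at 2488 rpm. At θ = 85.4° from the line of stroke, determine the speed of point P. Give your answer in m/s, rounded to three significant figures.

ω = 260.5 rad/s.  Crank-pin speed |V_A| = rω = 6.4615 m/s, perpendicular to OA.
Rod angle: sinφ = −(r/L) sinθ ⇒ φ = -11.908°; ω_rod = −rω cosθ/√(L²−r²sin²θ) = -4.4207 rad/s.
V_P = V_A + ω_rod × AP, with AP = 0.0252 m along the rod.
Components: V_Px = −rω sinθ − a·ω_rod·sinφ = -6.4636 m/s;  V_Py = rω cosθ + a·ω_rod·cosφ = +0.4092 m/s.
|V_P| = √(V_Px² + V_Py²) = 6.4766 m/s.

6.48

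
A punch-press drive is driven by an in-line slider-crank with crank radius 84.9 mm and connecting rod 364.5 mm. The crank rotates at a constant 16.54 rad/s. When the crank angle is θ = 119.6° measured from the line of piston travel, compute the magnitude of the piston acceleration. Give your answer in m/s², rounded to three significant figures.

14.2

ω = 16.54 rad/s
x(θ) = r cosθ + √(L² − r² sin²θ); with ω constant, a = ω²·d²x/dθ².
d²x/dθ² = −r cosθ − r²(cos2θ)/√u − r⁴ sin²2θ/(4u^{3/2}),  u = L² − r² sin²θ = 0.127411 m².
Substituting r = 0.0849 m, L = 0.3645 m, θ = 119.6°: d²x/dθ² = +0.052065 m.
a = ω²·d²x/dθ² = (16.54)²·(+0.052065) = +14.243 m/s²;  |a| = 14.243 m/s².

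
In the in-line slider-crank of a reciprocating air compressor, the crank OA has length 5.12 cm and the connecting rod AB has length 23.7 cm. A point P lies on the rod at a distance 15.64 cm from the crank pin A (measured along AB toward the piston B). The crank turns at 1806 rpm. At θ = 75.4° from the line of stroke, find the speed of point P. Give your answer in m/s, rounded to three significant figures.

9.75

ω = 189.1 rad/s.  Crank-pin speed |V_A| = rω = 9.6831 m/s, perpendicular to OA.
Rod angle: sinφ = −(r/L) sinθ ⇒ φ = -12.067°; ω_rod = −rω cosθ/√(L²−r²sin²θ) = -10.532 rad/s.
V_P = V_A + ω_rod × AP, with AP = 0.1564 m along the rod.
Components: V_Px = −rω sinθ − a·ω_rod·sinφ = -9.7148 m/s;  V_Py = rω cosθ + a·ω_rod·cosφ = +0.83009 m/s.
|V_P| = √(V_Px² + V_Py²) = 9.7502 m/s.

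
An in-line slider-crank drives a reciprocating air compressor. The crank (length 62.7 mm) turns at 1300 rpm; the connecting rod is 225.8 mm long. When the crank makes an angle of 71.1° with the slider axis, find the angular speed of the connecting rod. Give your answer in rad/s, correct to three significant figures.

ω = 136.1 rad/s (converted from 1300 rpm).
The rod makes angle φ with the slider axis where L sinφ = r sinθ; differentiating, L cosφ·φ̇ = r ω cosθ.
L cosφ = √(L² − r² sin²θ) = 0.21787 m.
|ω_rod| = r ω |cosθ| / √(L² − r² sin²θ) = 0.0627·136.1·0.32392/0.21787 = 12.69 rad/s.

12.7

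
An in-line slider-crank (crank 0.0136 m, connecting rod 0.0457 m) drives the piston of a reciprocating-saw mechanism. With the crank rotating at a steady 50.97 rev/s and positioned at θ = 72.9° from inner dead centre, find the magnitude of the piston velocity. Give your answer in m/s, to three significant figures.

ω = 2π·51 = 320.3 rad/s
For an in-line slider-crank, x = r cosθ + √(L² − r² sin²θ), so v = −rω sinθ·[1 + r cosθ/√(L² − r² sin²θ)].
With r = 0.0136 m, L = 0.0457 m, θ = 72.9°: √(L² − r² sin²θ) = 0.043812 m.
v = −0.0136·320.3·0.95579·[1 + 0.0136·0.29404/0.043812] = -4.5429 m/s.
|v| = 4.5429 m/s.

4.54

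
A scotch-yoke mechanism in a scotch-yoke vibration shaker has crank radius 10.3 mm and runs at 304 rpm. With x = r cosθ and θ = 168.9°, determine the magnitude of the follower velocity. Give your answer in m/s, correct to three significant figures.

ω = 31.83 rad/s (from 304 rpm).
x = r cosθ ⇒ ẋ = −rω sinθ.
|v| = rω|sinθ| = 0.0103·31.83·|sin 168.9°| = 0.063128 m/s.

0.0631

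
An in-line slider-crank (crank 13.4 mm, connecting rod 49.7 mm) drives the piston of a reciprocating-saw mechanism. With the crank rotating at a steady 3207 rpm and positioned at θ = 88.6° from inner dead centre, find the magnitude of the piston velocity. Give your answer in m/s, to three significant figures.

ω = 2π·3207/60 = 335.8 rad/s
For an in-line slider-crank, x = r cosθ + √(L² − r² sin²θ), so v = −rω sinθ·[1 + r cosθ/√(L² − r² sin²θ)].
With r = 0.0134 m, L = 0.0497 m, θ = 88.6°: √(L² − r² sin²θ) = 0.047861 m.
v = −0.0134·335.8·0.99970·[1 + 0.0134·0.02443/0.047861] = -4.5296 m/s.
|v| = 4.5296 m/s.

4.53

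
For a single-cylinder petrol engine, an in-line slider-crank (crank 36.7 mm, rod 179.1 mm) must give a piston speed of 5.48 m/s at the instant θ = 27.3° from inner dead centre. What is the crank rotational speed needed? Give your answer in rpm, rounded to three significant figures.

2630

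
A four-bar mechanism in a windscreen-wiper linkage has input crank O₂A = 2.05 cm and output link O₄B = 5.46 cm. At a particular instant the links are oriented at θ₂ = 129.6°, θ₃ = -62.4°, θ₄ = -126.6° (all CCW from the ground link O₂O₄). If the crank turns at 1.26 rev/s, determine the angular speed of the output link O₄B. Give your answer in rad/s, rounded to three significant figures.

ω₂ = 7.917 rad/s (from 1.26 rev/s).
Differentiating the loop-closure r₂e^{iθ₂}+r₃e^{iθ₃}=r₁+r₄e^{iθ₄} gives r₂ω₂e^{iθ₂}+r₃ω₃e^{iθ₃}=r₄ω₄e^{iθ₄}.
Eliminating the other unknown: ω₄ = r₂ω₂ sin(θ₂−θ₃) / [r₄ sin(θ₄−θ₃)].
Numerator sine = -0.20791; denominator sine = -0.90032.
Result = 0.0205·7.917·(-0.20791) / (0.0546·(-0.90032)) = +0.68643 rad/s; magnitude 0.68643 rad/s.

0.686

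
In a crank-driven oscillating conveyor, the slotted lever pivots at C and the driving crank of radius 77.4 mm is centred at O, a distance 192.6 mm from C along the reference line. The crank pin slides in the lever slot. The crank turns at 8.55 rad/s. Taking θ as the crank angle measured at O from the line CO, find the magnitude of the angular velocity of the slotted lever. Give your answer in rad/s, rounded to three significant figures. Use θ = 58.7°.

2.00

ω = 8.55 rad/s
Crank pin A relative to C: A = (d + r cosθ, r sinθ); lever angle φ = atan2(r sinθ, d + r cosθ).
Differentiating tanφ: φ̇ = rω(d cosθ + r)/(d² + r² + 2dr cosθ).
d² + r² + 2dr cosθ = |CA|² = 0.0585747 m²;  d cosθ + r = +0.17746 m.
|ω_lever| = |0.0774·8.55·+0.17746| / 0.0585747 = 2.0049 rad/s.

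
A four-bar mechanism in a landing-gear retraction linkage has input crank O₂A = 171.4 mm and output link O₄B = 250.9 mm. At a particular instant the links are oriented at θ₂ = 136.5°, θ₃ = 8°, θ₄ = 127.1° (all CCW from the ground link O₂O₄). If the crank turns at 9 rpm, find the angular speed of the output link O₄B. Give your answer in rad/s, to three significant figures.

0.577

ω₂ = 0.9425 rad/s (from 9 rpm).
Differentiating the loop-closure r₂e^{iθ₂}+r₃e^{iθ₃}=r₁+r₄e^{iθ₄} gives r₂ω₂e^{iθ₂}+r₃ω₃e^{iθ₃}=r₄ω₄e^{iθ₄}.
Eliminating the other unknown: ω₄ = r₂ω₂ sin(θ₂−θ₃) / [r₄ sin(θ₄−θ₃)].
Numerator sine = +0.78261; denominator sine = +0.87377.
Result = 0.1714·0.9425·(+0.78261) / (0.2509·(+0.87377)) = +0.57667 rad/s; magnitude 0.57667 rad/s.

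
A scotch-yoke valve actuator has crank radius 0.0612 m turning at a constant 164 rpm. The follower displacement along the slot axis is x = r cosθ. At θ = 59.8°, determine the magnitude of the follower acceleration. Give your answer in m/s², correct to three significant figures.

9.08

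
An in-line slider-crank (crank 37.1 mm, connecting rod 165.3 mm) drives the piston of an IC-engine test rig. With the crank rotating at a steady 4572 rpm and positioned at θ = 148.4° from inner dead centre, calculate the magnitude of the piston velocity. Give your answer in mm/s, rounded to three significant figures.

7520

ω = 2π·4572/60 = 478.8 rad/s
For an in-line slider-crank, x = r cosθ + √(L² − r² sin²θ), so v = −rω sinθ·[1 + r cosθ/√(L² − r² sin²θ)].
With r = 0.0371 m, L = 0.1653 m, θ = 148.4°: √(L² − r² sin²θ) = 0.16415 m.
v = −0.0371·478.8·0.52399·[1 + 0.0371·-0.85173/0.16415] = -7.5157 m/s.
|v| = 7.5157 m/s = 7515.7 mm/s.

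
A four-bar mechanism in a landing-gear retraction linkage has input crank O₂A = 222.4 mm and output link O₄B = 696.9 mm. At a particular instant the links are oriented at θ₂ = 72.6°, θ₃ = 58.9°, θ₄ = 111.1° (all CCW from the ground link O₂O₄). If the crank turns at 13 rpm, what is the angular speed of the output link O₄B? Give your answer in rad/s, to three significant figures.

0.130

ω₂ = 1.361 rad/s (from 13 rpm).
Differentiating the loop-closure r₂e^{iθ₂}+r₃e^{iθ₃}=r₁+r₄e^{iθ₄} gives r₂ω₂e^{iθ₂}+r₃ω₃e^{iθ₃}=r₄ω₄e^{iθ₄}.
Eliminating the other unknown: ω₄ = r₂ω₂ sin(θ₂−θ₃) / [r₄ sin(θ₄−θ₃)].
Numerator sine = +0.23684; denominator sine = +0.79016.
Result = 0.2224·1.361·(+0.23684) / (0.6969·(+0.79016)) = +0.13022 rad/s; magnitude 0.13022 rad/s.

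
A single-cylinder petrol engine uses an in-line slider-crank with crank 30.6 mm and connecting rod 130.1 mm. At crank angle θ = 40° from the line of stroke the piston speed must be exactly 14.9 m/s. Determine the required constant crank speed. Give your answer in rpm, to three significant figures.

6120

For an in-line slider-crank, |v_piston| = rω|sinθ|·[1 + r cosθ/√(L² − r² sin²θ)].
With r = 0.0306 m, L = 0.1301 m, θ = 40°: the bracketed kinematic factor |dx/dθ| = 0.023254 m.
ω = v/|dx/dθ| = 14.9/0.023254 = 640.74 rad/s.
N = 60ω/(2π) = 6118.6 rpm.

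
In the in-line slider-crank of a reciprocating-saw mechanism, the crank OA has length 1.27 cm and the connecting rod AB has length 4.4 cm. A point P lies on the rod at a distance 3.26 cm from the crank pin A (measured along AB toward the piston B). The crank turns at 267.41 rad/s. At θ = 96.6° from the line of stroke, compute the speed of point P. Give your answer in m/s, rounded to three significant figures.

ω = 267.4 rad/s.  Crank-pin speed |V_A| = rω = 3.3961 m/s, perpendicular to OA.
Rod angle: sinφ = −(r/L) sinθ ⇒ φ = -16.662°; ω_rod = −rω cosθ/√(L²−r²sin²θ) = +9.2601 rad/s.
V_P = V_A + ω_rod × AP, with AP = 0.0326 m along the rod.
Components: V_Px = −rω sinθ − a·ω_rod·sinφ = -3.287 m/s;  V_Py = rω cosθ + a·ω_rod·cosφ = -0.10113 m/s.
|V_P| = √(V_Px² + V_Py²) = 3.2886 m/s.

3.29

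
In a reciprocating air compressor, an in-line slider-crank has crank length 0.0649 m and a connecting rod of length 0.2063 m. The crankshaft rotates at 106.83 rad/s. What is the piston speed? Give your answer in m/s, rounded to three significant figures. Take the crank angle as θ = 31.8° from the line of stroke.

ω = 106.8 rad/s
For an in-line slider-crank, x = r cosθ + √(L² − r² sin²θ), so v = −rω sinθ·[1 + r cosθ/√(L² − r² sin²θ)].
With r = 0.0649 m, L = 0.2063 m, θ = 31.8°: √(L² − r² sin²θ) = 0.20345 m.
v = −0.0649·106.8·0.52696·[1 + 0.0649·0.84989/0.20345] = -4.6441 m/s.
|v| = 4.6441 m/s.

4.64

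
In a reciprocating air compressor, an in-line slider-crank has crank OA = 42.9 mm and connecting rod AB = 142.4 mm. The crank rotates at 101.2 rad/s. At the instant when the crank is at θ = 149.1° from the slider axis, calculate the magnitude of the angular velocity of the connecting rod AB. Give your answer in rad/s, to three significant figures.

ω = 101.2 rad/s
The rod makes angle φ with the slider axis where L sinφ = r sinθ; differentiating, L cosφ·φ̇ = r ω cosθ.
L cosφ = √(L² − r² sin²θ) = 0.14069 m.
|ω_rod| = r ω |cosθ| / √(L² − r² sin²θ) = 0.0429·101.2·0.85806/0.14069 = 26.479 rad/s.

26.5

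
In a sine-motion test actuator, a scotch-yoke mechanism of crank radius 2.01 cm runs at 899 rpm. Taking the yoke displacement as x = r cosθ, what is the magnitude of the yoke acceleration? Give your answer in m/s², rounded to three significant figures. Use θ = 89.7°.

ω = 94.14 rad/s (from 899 rpm).
x = r cosθ ⇒ ẍ = −rω² cosθ (ω constant).
|a| = rω²|cosθ| = 0.0201·(94.14)²·|cos 89.7°| = 0.93276 m/s².

0.933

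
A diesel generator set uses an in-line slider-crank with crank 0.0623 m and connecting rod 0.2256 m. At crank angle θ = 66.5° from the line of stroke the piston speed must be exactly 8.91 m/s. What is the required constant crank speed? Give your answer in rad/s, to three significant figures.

140

For an in-line slider-crank, |v_piston| = rω|sinθ|·[1 + r cosθ/√(L² − r² sin²θ)].
With r = 0.0623 m, L = 0.2256 m, θ = 66.5°: the bracketed kinematic factor |dx/dθ| = 0.063636 m.
ω = v/|dx/dθ| = 8.91/0.063636 = 140.01 rad/s.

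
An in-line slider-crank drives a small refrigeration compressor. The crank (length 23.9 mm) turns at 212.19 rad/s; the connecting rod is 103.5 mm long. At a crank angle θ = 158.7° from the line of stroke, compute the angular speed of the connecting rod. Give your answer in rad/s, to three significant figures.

45.8

ω = 212.2 rad/s
The rod makes angle φ with the slider axis where L sinφ = r sinθ; differentiating, L cosφ·φ̇ = r ω cosθ.
L cosφ = √(L² − r² sin²θ) = 0.10314 m.
|ω_rod| = r ω |cosθ| / √(L² − r² sin²θ) = 0.0239·212.2·0.93169/0.10314 = 45.813 rad/s.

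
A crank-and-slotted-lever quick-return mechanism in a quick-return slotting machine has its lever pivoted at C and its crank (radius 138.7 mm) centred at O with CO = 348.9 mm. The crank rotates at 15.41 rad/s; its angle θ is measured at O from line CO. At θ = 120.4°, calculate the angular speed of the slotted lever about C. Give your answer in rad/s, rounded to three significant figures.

0.880

ω = 15.41 rad/s
Crank pin A relative to C: A = (d + r cosθ, r sinθ); lever angle φ = atan2(r sinθ, d + r cosθ).
Differentiating tanφ: φ̇ = rω(d cosθ + r)/(d² + r² + 2dr cosθ).
d² + r² + 2dr cosθ = |CA|² = 0.0919925 m²;  d cosθ + r = -0.037855 m.
|ω_lever| = |0.1387·15.41·-0.037855| / 0.0919925 = 0.87953 rad/s.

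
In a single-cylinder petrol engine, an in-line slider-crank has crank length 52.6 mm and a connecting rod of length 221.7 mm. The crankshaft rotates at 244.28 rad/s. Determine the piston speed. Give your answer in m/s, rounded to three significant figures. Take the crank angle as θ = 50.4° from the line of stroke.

11.4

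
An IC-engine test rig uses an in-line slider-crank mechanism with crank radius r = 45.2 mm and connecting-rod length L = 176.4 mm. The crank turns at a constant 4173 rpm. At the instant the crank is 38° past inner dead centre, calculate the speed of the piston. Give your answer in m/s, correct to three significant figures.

ω = 2π·4173/60 = 437 rad/s
For an in-line slider-crank, x = r cosθ + √(L² − r² sin²θ), so v = −rω sinθ·[1 + r cosθ/√(L² − r² sin²θ)].
With r = 0.0452 m, L = 0.1764 m, θ = 38°: √(L² − r² sin²θ) = 0.17419 m.
v = −0.0452·437·0.61566·[1 + 0.0452·0.78801/0.17419] = -14.647 m/s.
|v| = 14.647 m/s.

14.6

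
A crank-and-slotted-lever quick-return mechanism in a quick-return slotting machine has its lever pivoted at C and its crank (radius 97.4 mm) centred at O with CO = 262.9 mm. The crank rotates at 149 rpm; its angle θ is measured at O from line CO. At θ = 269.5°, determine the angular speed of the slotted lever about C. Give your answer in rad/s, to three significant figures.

1.85

ω = 15.6 rad/s (from 149 rpm).
Crank pin A relative to C: A = (d + r cosθ, r sinθ); lever angle φ = atan2(r sinθ, d + r cosθ).
Differentiating tanφ: φ̇ = rω(d cosθ + r)/(d² + r² + 2dr cosθ).
d² + r² + 2dr cosθ = |CA|² = 0.0781563 m²;  d cosθ + r = +0.095106 m.
|ω_lever| = |0.0974·15.6·+0.095106| / 0.0781563 = 1.8493 rad/s.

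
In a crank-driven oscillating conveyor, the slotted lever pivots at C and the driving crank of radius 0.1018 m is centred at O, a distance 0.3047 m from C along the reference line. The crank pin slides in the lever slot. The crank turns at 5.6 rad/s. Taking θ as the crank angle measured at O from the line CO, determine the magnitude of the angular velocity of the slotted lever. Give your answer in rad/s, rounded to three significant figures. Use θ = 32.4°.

1.32

ω = 5.6 rad/s
Crank pin A relative to C: A = (d + r cosθ, r sinθ); lever angle φ = atan2(r sinθ, d + r cosθ).
Differentiating tanφ: φ̇ = rω(d cosθ + r)/(d² + r² + 2dr cosθ).
d² + r² + 2dr cosθ = |CA|² = 0.155585 m²;  d cosθ + r = +0.35907 m.
|ω_lever| = |0.1018·5.6·+0.35907| / 0.155585 = 1.3157 rad/s.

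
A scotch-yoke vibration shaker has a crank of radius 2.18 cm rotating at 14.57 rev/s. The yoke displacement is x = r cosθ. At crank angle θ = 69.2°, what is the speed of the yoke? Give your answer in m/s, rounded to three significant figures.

1.87

ω = 91.55 rad/s (from 14.57 rev/s).
x = r cosθ ⇒ ẋ = −rω sinθ.
|v| = rω|sinθ| = 0.0218·91.55·|sin 69.2°| = 1.8656 m/s.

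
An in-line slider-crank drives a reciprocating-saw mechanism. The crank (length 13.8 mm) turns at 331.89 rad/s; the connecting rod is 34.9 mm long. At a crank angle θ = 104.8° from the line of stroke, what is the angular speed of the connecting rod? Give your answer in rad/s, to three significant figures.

ω = 331.9 rad/s
The rod makes angle φ with the slider axis where L sinφ = r sinθ; differentiating, L cosφ·φ̇ = r ω cosθ.
L cosφ = √(L² − r² sin²θ) = 0.032249 m.
|ω_rod| = r ω |cosθ| / √(L² − r² sin²θ) = 0.0138·331.9·0.25545/0.032249 = 36.279 rad/s.

36.3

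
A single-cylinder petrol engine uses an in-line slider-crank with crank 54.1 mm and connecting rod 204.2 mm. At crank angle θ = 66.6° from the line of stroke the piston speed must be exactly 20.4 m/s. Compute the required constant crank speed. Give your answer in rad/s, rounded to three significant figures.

For an in-line slider-crank, |v_piston| = rω|sinθ|·[1 + r cosθ/√(L² − r² sin²θ)].
With r = 0.0541 m, L = 0.2042 m, θ = 66.6°: the bracketed kinematic factor |dx/dθ| = 0.055036 m.
ω = v/|dx/dθ| = 20.4/0.055036 = 370.66 rad/s.

371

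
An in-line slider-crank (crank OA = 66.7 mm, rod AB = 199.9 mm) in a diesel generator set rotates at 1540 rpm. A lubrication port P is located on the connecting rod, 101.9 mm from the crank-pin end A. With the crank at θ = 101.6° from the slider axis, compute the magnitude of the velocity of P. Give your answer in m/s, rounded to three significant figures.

10.2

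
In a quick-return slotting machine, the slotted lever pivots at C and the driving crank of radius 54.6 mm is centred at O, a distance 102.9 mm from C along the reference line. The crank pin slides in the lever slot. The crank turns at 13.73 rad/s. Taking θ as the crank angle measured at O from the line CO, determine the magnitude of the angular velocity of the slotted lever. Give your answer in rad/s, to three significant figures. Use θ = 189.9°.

14.0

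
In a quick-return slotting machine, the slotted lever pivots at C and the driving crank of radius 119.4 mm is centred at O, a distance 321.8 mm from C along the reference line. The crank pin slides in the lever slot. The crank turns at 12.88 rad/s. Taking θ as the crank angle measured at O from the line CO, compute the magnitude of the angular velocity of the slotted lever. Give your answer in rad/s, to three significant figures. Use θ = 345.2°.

3.45

ω = 12.88 rad/s
Crank pin A relative to C: A = (d + r cosθ, r sinθ); lever angle φ = atan2(r sinθ, d + r cosθ).
Differentiating tanφ: φ̇ = rω(d cosθ + r)/(d² + r² + 2dr cosθ).
d² + r² + 2dr cosθ = |CA|² = 0.192108 m²;  d cosθ + r = +0.43052 m.
|ω_lever| = |0.1194·12.88·+0.43052| / 0.192108 = 3.4464 rad/s.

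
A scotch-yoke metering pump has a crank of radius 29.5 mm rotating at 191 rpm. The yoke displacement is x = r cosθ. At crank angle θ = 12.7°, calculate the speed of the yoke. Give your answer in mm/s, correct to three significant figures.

130

ω = 20 rad/s (from 191 rpm).
x = r cosθ ⇒ ẋ = −rω sinθ.
|v| = rω|sinθ| = 0.0295·20·|sin 12.7°| = 0.12972 m/s = 129.72 mm/s.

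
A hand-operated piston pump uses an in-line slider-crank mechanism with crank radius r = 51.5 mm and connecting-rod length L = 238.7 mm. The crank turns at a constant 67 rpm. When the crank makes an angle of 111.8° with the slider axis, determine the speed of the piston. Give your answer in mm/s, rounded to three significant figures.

ω = 2π·67/60 = 7.016 rad/s
For an in-line slider-crank, x = r cosθ + √(L² − r² sin²θ), so v = −rω sinθ·[1 + r cosθ/√(L² − r² sin²θ)].
With r = 0.0515 m, L = 0.2387 m, θ = 111.8°: √(L² − r² sin²θ) = 0.23386 m.
v = −0.0515·7.016·0.92849·[1 + 0.0515·-0.37137/0.23386] = -0.30806 m/s.
|v| = 0.30806 m/s = 308.06 mm/s.

308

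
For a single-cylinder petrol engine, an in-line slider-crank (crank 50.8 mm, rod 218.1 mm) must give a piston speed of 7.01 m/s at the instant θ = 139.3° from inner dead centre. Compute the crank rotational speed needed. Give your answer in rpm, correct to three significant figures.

2460

For an in-line slider-crank, |v_piston| = rω|sinθ|·[1 + r cosθ/√(L² − r² sin²θ)].
With r = 0.0508 m, L = 0.2181 m, θ = 139.3°: the bracketed kinematic factor |dx/dθ| = 0.027208 m.
ω = v/|dx/dθ| = 7.01/0.027208 = 257.64 rad/s.
N = 60ω/(2π) = 2460.3 rpm.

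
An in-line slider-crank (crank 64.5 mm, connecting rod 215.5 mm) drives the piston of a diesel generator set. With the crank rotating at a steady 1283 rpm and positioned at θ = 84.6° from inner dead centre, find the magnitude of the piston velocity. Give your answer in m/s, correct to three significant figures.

ω = 2π·1283/60 = 134.4 rad/s
For an in-line slider-crank, x = r cosθ + √(L² − r² sin²θ), so v = −rω sinθ·[1 + r cosθ/√(L² − r² sin²θ)].
With r = 0.0645 m, L = 0.2155 m, θ = 84.6°: √(L² − r² sin²θ) = 0.20571 m.
v = −0.0645·134.4·0.99556·[1 + 0.0645·0.09411/0.20571] = -8.882 m/s.
|v| = 8.882 m/s.

8.88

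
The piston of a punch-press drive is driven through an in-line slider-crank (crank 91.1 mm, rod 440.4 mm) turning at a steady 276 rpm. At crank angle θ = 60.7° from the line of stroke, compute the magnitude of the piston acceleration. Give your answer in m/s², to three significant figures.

ω = 2π·276/60 = 28.9 rad/s
x(θ) = r cosθ + √(L² − r² sin²θ); with ω constant, a = ω²·d²x/dθ².
d²x/dθ² = −r cosθ − r²(cos2θ)/√u − r⁴ sin²2θ/(4u^{3/2}),  u = L² − r² sin²θ = 0.187641 m².
Substituting r = 0.0911 m, L = 0.4404 m, θ = 60.7°: d²x/dθ² = -0.034755 m.
a = ω²·d²x/dθ² = (28.9)²·(-0.034755) = -29.033 m/s²;  |a| = 29.033 m/s².

29.0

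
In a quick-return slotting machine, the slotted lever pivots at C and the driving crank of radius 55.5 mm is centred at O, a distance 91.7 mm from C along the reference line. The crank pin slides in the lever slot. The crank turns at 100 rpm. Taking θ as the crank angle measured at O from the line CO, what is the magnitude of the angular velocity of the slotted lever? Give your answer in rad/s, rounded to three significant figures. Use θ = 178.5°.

ω = 10.47 rad/s (from 100 rpm).
Crank pin A relative to C: A = (d + r cosθ, r sinθ); lever angle φ = atan2(r sinθ, d + r cosθ).
Differentiating tanφ: φ̇ = rω(d cosθ + r)/(d² + r² + 2dr cosθ).
d² + r² + 2dr cosθ = |CA|² = 0.00131393 m²;  d cosθ + r = -0.036169 m.
|ω_lever| = |0.0555·10.47·-0.036169| / 0.00131393 = 15.999 rad/s.

16.0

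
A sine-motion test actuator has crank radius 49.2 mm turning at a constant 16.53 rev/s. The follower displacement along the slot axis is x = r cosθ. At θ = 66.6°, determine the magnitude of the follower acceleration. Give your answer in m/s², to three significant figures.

ω = 103.9 rad/s (from 16.53 rev/s).
x = r cosθ ⇒ ẍ = −rω² cosθ (ω constant).
|a| = rω²|cosθ| = 0.0492·(103.9)²·|cos 66.6°| = 210.78 m/s².

211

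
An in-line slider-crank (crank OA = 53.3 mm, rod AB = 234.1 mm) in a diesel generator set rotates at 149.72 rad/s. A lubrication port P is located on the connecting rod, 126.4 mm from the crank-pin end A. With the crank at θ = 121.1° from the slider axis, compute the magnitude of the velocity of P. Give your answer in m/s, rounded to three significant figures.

6.67

ω = 149.7 rad/s.  Crank-pin speed |V_A| = rω = 7.9801 m/s, perpendicular to OA.
Rod angle: sinφ = −(r/L) sinθ ⇒ φ = -11.242°; ω_rod = −rω cosθ/√(L²−r²sin²θ) = +17.952 rad/s.
V_P = V_A + ω_rod × AP, with AP = 0.1264 m along the rod.
Components: V_Px = −rω sinθ − a·ω_rod·sinφ = -6.3907 m/s;  V_Py = rω cosθ + a·ω_rod·cosφ = -1.8964 m/s.
|V_P| = √(V_Px² + V_Py²) = 6.6661 m/s.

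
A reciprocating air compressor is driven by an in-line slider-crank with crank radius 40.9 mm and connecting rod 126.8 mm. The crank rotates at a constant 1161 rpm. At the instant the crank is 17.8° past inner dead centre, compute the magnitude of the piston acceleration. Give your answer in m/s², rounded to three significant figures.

737

ω = 2π·1161/60 = 121.6 rad/s
x(θ) = r cosθ + √(L² − r² sin²θ); with ω constant, a = ω²·d²x/dθ².
d²x/dθ² = −r cosθ − r²(cos2θ)/√u − r⁴ sin²2θ/(4u^{3/2}),  u = L² − r² sin²θ = 0.0159219 m².
Substituting r = 0.0409 m, L = 0.1268 m, θ = 17.8°: d²x/dθ² = -0.049839 m.
a = ω²·d²x/dθ² = (121.6)²·(-0.049839) = -736.71 m/s²;  |a| = 736.71 m/s².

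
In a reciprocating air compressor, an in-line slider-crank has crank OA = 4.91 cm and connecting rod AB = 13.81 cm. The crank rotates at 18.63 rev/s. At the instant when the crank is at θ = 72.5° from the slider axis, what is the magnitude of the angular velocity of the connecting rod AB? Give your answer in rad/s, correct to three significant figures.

13.3

ω = 117.1 rad/s (converted from 18.63 rev/s).
The rod makes angle φ with the slider axis where L sinφ = r sinθ; differentiating, L cosφ·φ̇ = r ω cosθ.
L cosφ = √(L² − r² sin²θ) = 0.12992 m.
|ω_rod| = r ω |cosθ| / √(L² − r² sin²θ) = 0.0491·117.1·0.30071/0.12992 = 13.303 rad/s.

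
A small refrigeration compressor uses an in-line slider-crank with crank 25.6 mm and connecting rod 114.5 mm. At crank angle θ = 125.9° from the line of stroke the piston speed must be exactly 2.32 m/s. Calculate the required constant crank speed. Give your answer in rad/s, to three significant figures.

129

For an in-line slider-crank, |v_piston| = rω|sinθ|·[1 + r cosθ/√(L² − r² sin²θ)].
With r = 0.0256 m, L = 0.1145 m, θ = 125.9°: the bracketed kinematic factor |dx/dθ| = 0.017973 m.
ω = v/|dx/dθ| = 2.32/0.017973 = 129.08 rad/s.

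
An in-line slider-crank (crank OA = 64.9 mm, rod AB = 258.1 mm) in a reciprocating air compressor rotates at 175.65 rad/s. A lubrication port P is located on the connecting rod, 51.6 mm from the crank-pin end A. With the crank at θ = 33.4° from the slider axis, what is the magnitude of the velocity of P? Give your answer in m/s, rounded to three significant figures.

ω = 175.7 rad/s.  Crank-pin speed |V_A| = rω = 11.4 m/s, perpendicular to OA.
Rod angle: sinφ = −(r/L) sinθ ⇒ φ = -7.956°; ω_rod = −rω cosθ/√(L²−r²sin²θ) = -37.232 rad/s.
V_P = V_A + ω_rod × AP, with AP = 0.0516 m along the rod.
Components: V_Px = −rω sinθ − a·ω_rod·sinφ = -6.5412 m/s;  V_Py = rω cosθ + a·ω_rod·cosφ = +7.6143 m/s.
|V_P| = √(V_Px² + V_Py²) = 10.038 m/s.

10.0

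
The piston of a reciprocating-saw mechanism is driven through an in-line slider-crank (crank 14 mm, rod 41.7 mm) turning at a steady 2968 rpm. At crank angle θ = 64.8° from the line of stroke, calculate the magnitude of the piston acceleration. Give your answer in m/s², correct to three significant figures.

ω = 2π·2968/60 = 310.8 rad/s
x(θ) = r cosθ + √(L² − r² sin²θ); with ω constant, a = ω²·d²x/dθ².
d²x/dθ² = −r cosθ − r²(cos2θ)/√u − r⁴ sin²2θ/(4u^{3/2}),  u = L² − r² sin²θ = 0.00157842 m².
Substituting r = 0.014 m, L = 0.0417 m, θ = 64.8°: d²x/dθ² = -0.0029072 m.
a = ω²·d²x/dθ² = (310.8)²·(-0.0029072) = -280.84 m/s²;  |a| = 280.84 m/s².

281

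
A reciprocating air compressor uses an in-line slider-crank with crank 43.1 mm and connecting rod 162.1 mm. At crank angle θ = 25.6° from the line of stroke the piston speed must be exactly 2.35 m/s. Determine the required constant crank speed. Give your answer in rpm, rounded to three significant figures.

For an in-line slider-crank, |v_piston| = rω|sinθ|·[1 + r cosθ/√(L² − r² sin²θ)].
With r = 0.0431 m, L = 0.1621 m, θ = 25.6°: the bracketed kinematic factor |dx/dθ| = 0.023118 m.
ω = v/|dx/dθ| = 2.35/0.023118 = 101.65 rad/s.
N = 60ω/(2π) = 970.7 rpm.

971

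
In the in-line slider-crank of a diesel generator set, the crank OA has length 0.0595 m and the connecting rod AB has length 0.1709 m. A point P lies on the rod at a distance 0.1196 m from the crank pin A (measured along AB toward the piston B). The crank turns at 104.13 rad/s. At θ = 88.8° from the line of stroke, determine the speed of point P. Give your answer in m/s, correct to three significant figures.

6.23

ω = 104.1 rad/s.  Crank-pin speed |V_A| = rω = 6.1957 m/s, perpendicular to OA.
Rod angle: sinφ = −(r/L) sinθ ⇒ φ = -20.370°; ω_rod = −rω cosθ/√(L²−r²sin²θ) = -0.80988 rad/s.
V_P = V_A + ω_rod × AP, with AP = 0.1196 m along the rod.
Components: V_Px = −rω sinθ − a·ω_rod·sinφ = -6.2281 m/s;  V_Py = rω cosθ + a·ω_rod·cosφ = +0.038949 m/s.
|V_P| = √(V_Px² + V_Py²) = 6.2282 m/s.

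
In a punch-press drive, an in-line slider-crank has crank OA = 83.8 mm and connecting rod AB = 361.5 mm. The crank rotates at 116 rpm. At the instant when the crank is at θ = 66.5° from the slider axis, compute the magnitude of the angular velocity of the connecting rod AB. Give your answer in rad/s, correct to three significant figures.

1.15

ω = 12.15 rad/s (converted from 116 rpm).
The rod makes angle φ with the slider axis where L sinφ = r sinθ; differentiating, L cosφ·φ̇ = r ω cosθ.
L cosφ = √(L² − r² sin²θ) = 0.35324 m.
|ω_rod| = r ω |cosθ| / √(L² − r² sin²θ) = 0.0838·12.15·0.39875/0.35324 = 1.1491 rad/s.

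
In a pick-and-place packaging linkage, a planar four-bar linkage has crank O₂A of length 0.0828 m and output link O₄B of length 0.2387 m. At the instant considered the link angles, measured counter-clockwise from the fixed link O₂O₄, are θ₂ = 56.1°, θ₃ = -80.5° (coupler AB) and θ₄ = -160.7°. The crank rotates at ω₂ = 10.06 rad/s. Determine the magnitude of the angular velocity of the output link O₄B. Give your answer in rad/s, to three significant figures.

2.43

ω₂ = 10.06 rad/s
Differentiating the loop-closure r₂e^{iθ₂}+r₃e^{iθ₃}=r₁+r₄e^{iθ₄} gives r₂ω₂e^{iθ₂}+r₃ω₃e^{iθ₃}=r₄ω₄e^{iθ₄}.
Eliminating the other unknown: ω₄ = r₂ω₂ sin(θ₂−θ₃) / [r₄ sin(θ₄−θ₃)].
Numerator sine = +0.68709; denominator sine = -0.98541.
Result = 0.0828·10.06·(+0.68709) / (0.2387·(-0.98541)) = -2.4332 rad/s; magnitude 2.4332 rad/s.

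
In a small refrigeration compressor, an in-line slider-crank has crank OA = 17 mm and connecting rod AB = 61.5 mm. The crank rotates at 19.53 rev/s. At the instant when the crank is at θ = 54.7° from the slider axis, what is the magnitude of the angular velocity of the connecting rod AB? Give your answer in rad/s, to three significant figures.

20.1

ω = 122.7 rad/s (converted from 19.53 rev/s).
The rod makes angle φ with the slider axis where L sinφ = r sinθ; differentiating, L cosφ·φ̇ = r ω cosθ.
L cosφ = √(L² − r² sin²θ) = 0.059915 m.
|ω_rod| = r ω |cosθ| / √(L² − r² sin²θ) = 0.017·122.7·0.57786/0.059915 = 20.12 rad/s.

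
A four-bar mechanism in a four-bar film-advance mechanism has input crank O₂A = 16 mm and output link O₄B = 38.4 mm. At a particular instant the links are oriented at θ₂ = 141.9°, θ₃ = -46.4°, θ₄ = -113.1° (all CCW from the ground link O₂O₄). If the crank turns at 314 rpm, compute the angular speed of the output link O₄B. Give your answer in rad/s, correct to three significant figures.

2.15

ω₂ = 32.88 rad/s (from 314 rpm).
Differentiating the loop-closure r₂e^{iθ₂}+r₃e^{iθ₃}=r₁+r₄e^{iθ₄} gives r₂ω₂e^{iθ₂}+r₃ω₃e^{iθ₃}=r₄ω₄e^{iθ₄}.
Eliminating the other unknown: ω₄ = r₂ω₂ sin(θ₂−θ₃) / [r₄ sin(θ₄−θ₃)].
Numerator sine = -0.14436; denominator sine = -0.91845.
Result = 0.016·32.88·(-0.14436) / (0.0384·(-0.91845)) = +2.1534 rad/s; magnitude 2.1534 rad/s.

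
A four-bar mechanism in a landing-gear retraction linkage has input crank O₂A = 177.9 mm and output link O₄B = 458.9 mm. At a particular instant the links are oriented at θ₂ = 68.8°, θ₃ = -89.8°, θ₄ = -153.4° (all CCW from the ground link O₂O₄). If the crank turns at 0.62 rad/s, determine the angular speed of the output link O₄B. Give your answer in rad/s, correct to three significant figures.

0.0979

ω₂ = 0.62 rad/s
Differentiating the loop-closure r₂e^{iθ₂}+r₃e^{iθ₃}=r₁+r₄e^{iθ₄} gives r₂ω₂e^{iθ₂}+r₃ω₃e^{iθ₃}=r₄ω₄e^{iθ₄}.
Eliminating the other unknown: ω₄ = r₂ω₂ sin(θ₂−θ₃) / [r₄ sin(θ₄−θ₃)].
Numerator sine = +0.36488; denominator sine = -0.89571.
Result = 0.1779·0.62·(+0.36488) / (0.4589·(-0.89571)) = -0.09791 rad/s; magnitude 0.09791 rad/s.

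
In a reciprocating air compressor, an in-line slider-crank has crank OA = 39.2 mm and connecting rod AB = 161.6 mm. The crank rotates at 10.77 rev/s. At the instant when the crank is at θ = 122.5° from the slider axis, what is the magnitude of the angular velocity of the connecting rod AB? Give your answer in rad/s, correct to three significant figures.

ω = 67.67 rad/s (converted from 10.77 rev/s).
The rod makes angle φ with the slider axis where L sinφ = r sinθ; differentiating, L cosφ·φ̇ = r ω cosθ.
L cosφ = √(L² − r² sin²θ) = 0.15818 m.
|ω_rod| = r ω |cosθ| / √(L² − r² sin²θ) = 0.0392·67.67·0.53730/0.15818 = 9.0103 rad/s.

9.01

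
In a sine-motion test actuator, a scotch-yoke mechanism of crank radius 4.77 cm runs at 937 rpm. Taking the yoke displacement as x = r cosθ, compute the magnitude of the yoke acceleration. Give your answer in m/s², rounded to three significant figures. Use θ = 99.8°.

ω = 98.12 rad/s (from 937 rpm).
x = r cosθ ⇒ ẍ = −rω² cosθ (ω constant).
|a| = rω²|cosθ| = 0.0477·(98.12)²·|cos 99.8°| = 78.17 m/s².

78.2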